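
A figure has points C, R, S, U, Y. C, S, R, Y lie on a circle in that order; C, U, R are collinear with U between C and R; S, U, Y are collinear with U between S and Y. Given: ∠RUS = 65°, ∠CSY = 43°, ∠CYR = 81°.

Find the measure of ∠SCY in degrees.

∠SCY = 78°

1. ∠CUY = 65°  [vertical angles at U]
2. ∠CRY = 43°  [same arc CY]
3. ∠RCY = 56°  [△CRY]
4. ∠CYS = 59°  [△CUY]
5. ∠SCY = 78°  [△CSY]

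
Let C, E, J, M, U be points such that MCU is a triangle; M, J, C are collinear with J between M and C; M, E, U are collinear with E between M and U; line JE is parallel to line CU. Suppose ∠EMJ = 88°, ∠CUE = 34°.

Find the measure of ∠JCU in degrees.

1. ∠CMU = 88°  [J on MC, E on MU]
2. ∠CUM = 34°  [E on ray UM]
3. ∠MCU = 58°  [△MCU]
4. ∠JCU = 58°  [J on ray CM]

∠JCU = 58°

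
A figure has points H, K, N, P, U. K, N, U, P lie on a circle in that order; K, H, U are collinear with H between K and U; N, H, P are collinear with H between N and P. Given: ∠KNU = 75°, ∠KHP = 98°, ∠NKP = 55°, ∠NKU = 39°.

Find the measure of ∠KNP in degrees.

1. ∠KUN = 66°  [△KNU]
2. ∠KPN = 66°  [same arc KN]
3. ∠KNP = 59°  [△KNP]

∠KNP = 59°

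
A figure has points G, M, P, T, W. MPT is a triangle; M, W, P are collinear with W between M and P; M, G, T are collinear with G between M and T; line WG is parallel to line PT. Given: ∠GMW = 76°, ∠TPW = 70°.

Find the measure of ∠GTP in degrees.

1. ∠PMT = 76°  [W on MP, G on MT]
2. ∠MPT = 70°  [W on ray PM]
3. ∠MTP = 34°  [△MPT]
4. ∠GTP = 34°  [G on ray TM]

∠GTP = 34°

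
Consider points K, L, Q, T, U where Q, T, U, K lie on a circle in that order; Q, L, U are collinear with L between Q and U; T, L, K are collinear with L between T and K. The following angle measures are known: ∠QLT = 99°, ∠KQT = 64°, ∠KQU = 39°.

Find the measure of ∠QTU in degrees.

1. ∠TLU = 81°  [linear pair at L on QU]
2. ∠KUT = 116°  [cyclic QTUK, opposite ∠Q+∠U]
3. ∠KTU = 39°  [same arc UK]
4. ∠QUT = 60°  [△TLU]
5. ∠TKU = 25°  [△TUK]
6. ∠TQU = 25°  [same arc TU]
7. ∠QTU = 95°  [△QTU]

∠QTU = 95°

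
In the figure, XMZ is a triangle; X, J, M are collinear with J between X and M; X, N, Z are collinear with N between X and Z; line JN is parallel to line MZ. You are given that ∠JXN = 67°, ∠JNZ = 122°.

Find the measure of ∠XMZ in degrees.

1. ∠JNX = 58°  [linear pair at N on XZ]
2. ∠NJX = 55°  [△XJN]
3. ∠XMZ = 55°  [JN∥MZ, corresponding at J]

∠XMZ = 55°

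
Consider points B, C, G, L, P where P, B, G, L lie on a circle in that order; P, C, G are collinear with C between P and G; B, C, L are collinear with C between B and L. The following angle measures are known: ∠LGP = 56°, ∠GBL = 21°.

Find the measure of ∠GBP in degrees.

1. ∠GPL = 21°  [same arc GL]
2. ∠GLP = 103°  [△PGL]
3. ∠GBP = 77°  [cyclic PBGL, opposite ∠B+∠L]

∠GBP = 77°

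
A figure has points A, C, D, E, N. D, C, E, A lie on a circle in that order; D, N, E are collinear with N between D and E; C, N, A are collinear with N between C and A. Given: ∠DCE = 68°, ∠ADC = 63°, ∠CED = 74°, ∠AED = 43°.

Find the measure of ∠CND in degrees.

1. ∠CDE = 38°  [△DCE]
2. ∠ACD = 43°  [same arc DA]
3. ∠CND = 99°  [△DNC]

∠CND = 99°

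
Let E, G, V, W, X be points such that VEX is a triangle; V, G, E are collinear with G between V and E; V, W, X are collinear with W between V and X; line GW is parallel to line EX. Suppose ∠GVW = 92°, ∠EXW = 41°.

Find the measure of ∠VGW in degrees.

1. ∠EVX = 92°  [G on VE, W on VX]
2. ∠EXV = 41°  [W on ray XV]
3. ∠VEX = 47°  [△VEX]
4. ∠VGW = 47°  [GW∥EX, corresponding at G]

∠VGW = 47°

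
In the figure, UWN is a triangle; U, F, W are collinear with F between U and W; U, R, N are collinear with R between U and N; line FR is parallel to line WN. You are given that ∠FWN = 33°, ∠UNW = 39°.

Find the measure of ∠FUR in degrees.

1. ∠NWU = 33°  [F on ray WU]
2. ∠NUW = 108°  [△UWN]
3. ∠FUR = 108°  [F on UW, R on UN]

∠FUR = 108°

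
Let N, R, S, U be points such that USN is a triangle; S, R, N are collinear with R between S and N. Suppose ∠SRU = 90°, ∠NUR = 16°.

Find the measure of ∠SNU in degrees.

∠SNU = 74°

1. ∠NRU = 90°  [linear pair at R on SN]
2. ∠RNU = 74°  [△URN]
3. ∠SNU = 74°  [R on ray NS]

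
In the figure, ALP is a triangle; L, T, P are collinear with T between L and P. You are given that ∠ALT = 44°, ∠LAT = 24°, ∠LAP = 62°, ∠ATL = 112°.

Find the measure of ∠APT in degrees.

∠APT = 74°

1. ∠ALP = 44°  [T on ray LP]
2. ∠APL = 74°  [△ALP]
3. ∠APT = 74°  [T on ray PL]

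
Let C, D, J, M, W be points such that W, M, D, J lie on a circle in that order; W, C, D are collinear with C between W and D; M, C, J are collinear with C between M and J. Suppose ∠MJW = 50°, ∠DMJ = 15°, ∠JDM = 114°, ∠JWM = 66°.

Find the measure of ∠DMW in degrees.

1. ∠JMW = 64°  [△WMJ]
2. ∠DWJ = 15°  [same arc DJ]
3. ∠JDW = 64°  [same arc WJ]
4. ∠DJW = 101°  [△WDJ]
5. ∠DMW = 79°  [cyclic WMDJ, opposite ∠M+∠J]

∠DMW = 79°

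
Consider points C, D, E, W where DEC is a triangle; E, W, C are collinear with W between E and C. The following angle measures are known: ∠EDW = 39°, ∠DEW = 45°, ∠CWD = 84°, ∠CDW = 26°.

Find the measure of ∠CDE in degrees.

∠CDE = 65°

1. ∠CED = 45°  [W on ray EC]
2. ∠DCW = 70°  [△DWC]
3. ∠DCE = 70°  [W on ray CE]
4. ∠CDE = 65°  [△DEC]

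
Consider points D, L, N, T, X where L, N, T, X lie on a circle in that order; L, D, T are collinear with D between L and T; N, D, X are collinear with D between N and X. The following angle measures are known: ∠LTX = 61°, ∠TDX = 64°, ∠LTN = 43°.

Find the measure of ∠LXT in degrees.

1. ∠LDX = 116°  [linear pair at D on LT]
2. ∠LXN = 43°  [same arc LN]
3. ∠TLX = 21°  [△LDX]
4. ∠LXT = 98°  [△LTX]

∠LXT = 98°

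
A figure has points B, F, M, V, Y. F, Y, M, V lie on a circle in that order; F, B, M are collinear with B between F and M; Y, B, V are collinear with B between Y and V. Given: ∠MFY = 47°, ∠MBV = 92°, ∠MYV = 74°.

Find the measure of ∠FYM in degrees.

1. ∠MVY = 47°  [same arc YM]
2. ∠FMV = 41°  [△MBV]
3. ∠MFV = 74°  [same arc MV]
4. ∠FVM = 65°  [△FMV]
5. ∠FYM = 115°  [cyclic FYMV, opposite ∠Y+∠V]

∠FYM = 115°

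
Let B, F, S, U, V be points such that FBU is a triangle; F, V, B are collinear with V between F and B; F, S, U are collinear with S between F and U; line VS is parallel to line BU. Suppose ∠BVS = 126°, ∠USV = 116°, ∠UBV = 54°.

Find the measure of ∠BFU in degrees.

1. ∠FSV = 64°  [linear pair at S on FU]
2. ∠FBU = 54°  [V on ray BF]
3. ∠BUF = 64°  [VS∥BU, corresponding at S]
4. ∠BFU = 62°  [△FBU]

∠BFU = 62°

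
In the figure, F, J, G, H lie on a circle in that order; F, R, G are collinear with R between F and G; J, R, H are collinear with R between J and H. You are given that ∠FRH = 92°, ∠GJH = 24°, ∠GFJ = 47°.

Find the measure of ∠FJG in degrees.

∠FJG = 69°

1. ∠GRJ = 92°  [vertical angles at R]
2. ∠FGJ = 64°  [△JRG]
3. ∠FJG = 69°  [△FJG]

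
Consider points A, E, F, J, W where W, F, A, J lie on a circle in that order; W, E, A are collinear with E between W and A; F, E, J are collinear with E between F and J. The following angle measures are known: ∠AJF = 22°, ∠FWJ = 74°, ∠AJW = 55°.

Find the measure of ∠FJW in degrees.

1. ∠AWF = 22°  [same arc FA]
2. ∠AFW = 125°  [cyclic WFAJ, opposite ∠F+∠J]
3. ∠FAW = 33°  [△WFA]
4. ∠FJW = 33°  [same arc WF]

∠FJW = 33°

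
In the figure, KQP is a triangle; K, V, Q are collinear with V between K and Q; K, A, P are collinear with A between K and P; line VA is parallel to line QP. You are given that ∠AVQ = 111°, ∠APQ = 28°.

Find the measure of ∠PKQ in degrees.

1. ∠AVK = 69°  [linear pair at V on KQ]
2. ∠KPQ = 28°  [A on ray PK]
3. ∠KQP = 69°  [VA∥QP, corresponding at V]
4. ∠PKQ = 83°  [△KQP]

∠PKQ = 83°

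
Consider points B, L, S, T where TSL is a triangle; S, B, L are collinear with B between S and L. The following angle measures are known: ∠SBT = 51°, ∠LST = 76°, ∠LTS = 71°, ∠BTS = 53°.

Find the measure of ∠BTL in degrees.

1. ∠LBT = 129°  [linear pair at B on SL]
2. ∠SLT = 33°  [△TSL]
3. ∠BLT = 33°  [B on ray LS]
4. ∠BTL = 18°  [△TBL]

∠BTL = 18°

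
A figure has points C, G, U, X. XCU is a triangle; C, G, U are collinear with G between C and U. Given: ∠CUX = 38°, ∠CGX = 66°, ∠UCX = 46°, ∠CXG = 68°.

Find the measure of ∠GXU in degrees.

∠GXU = 28°

1. ∠GUX = 38°  [G on ray UC]
2. ∠UGX = 114°  [linear pair at G on CU]
3. ∠GXU = 28°  [△XGU]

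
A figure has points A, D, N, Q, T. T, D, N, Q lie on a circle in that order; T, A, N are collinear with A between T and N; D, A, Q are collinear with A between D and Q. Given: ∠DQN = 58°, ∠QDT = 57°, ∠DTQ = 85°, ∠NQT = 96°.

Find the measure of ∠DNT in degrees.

∠DNT = 38°

1. ∠DTN = 58°  [same arc DN]
2. ∠NDT = 84°  [cyclic TDNQ, opposite ∠D+∠Q]
3. ∠DNT = 38°  [△TDN]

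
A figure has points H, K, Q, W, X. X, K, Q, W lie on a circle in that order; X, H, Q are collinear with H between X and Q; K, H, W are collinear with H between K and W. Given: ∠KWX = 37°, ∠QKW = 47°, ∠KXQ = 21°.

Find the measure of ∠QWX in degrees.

∠QWX = 58°

1. ∠KQX = 37°  [same arc XK]
2. ∠QKX = 122°  [△XKQ]
3. ∠QWX = 58°  [cyclic XKQW, opposite ∠K+∠W]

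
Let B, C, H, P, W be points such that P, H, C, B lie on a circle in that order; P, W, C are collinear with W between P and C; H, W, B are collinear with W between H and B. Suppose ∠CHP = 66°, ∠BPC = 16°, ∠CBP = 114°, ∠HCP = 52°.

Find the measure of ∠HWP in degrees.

1. ∠BHC = 16°  [same arc CB]
2. ∠CWH = 112°  [△HWC]
3. ∠HWP = 68°  [linear pair at W on PC]

∠HWP = 68°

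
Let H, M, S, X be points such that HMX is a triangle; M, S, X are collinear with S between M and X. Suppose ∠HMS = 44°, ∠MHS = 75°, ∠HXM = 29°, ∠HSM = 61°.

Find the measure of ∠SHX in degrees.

∠SHX = 32°

1. ∠HXS = 29°  [S on ray XM]
2. ∠HSX = 119°  [linear pair at S on MX]
3. ∠SHX = 32°  [△HSX]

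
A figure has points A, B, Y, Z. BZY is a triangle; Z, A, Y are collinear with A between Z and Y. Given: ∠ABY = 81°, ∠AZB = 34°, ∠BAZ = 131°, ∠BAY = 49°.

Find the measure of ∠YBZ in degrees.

1. ∠AYB = 50°  [△BAY]
2. ∠BZY = 34°  [A on ray ZY]
3. ∠BYZ = 50°  [A on ray YZ]
4. ∠YBZ = 96°  [△BZY]

∠YBZ = 96°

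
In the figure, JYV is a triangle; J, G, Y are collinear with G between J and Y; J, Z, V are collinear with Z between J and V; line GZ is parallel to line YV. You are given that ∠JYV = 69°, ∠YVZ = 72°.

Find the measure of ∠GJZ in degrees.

∠GJZ = 39°

1. ∠JVY = 72°  [Z on ray VJ]
2. ∠VJY = 39°  [△JYV]
3. ∠GJZ = 39°  [G on JY, Z on JV]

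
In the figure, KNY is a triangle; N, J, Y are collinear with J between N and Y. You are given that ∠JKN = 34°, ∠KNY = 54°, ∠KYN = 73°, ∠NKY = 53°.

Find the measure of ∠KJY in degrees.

1. ∠JNK = 54°  [J on ray NY]
2. ∠KJN = 92°  [△KNJ]
3. ∠KJY = 88°  [linear pair at J on NY]

∠KJY = 88°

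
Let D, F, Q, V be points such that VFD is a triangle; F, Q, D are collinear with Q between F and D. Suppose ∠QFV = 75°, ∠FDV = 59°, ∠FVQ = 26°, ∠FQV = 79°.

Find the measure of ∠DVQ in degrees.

∠DVQ = 20°

1. ∠QDV = 59°  [Q on ray DF]
2. ∠DQV = 101°  [linear pair at Q on FD]
3. ∠DVQ = 20°  [△VQD]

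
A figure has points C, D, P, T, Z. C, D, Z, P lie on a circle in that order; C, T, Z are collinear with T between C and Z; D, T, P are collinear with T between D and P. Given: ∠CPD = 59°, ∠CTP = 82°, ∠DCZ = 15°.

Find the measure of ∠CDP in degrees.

1. ∠DTZ = 82°  [vertical angles at T]
2. ∠CTD = 98°  [linear pair at T on CZ]
3. ∠CDP = 67°  [△CTD]

∠CDP = 67°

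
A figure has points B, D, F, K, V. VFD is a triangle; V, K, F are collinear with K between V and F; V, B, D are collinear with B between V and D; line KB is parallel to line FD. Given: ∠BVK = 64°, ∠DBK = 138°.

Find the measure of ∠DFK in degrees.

1. ∠KBV = 42°  [linear pair at B on VD]
2. ∠BKV = 74°  [△VKB]
3. ∠BKF = 106°  [linear pair at K on VF]
4. ∠DFK = 74°  [KB∥FD, co-interior at F–K]

∠DFK = 74°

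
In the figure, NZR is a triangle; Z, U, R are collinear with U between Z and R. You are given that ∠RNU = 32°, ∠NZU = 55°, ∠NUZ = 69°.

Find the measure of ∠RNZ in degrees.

∠RNZ = 88°

1. ∠NZR = 55°  [U on ray ZR]
2. ∠NUR = 111°  [linear pair at U on ZR]
3. ∠NRU = 37°  [△NUR]
4. ∠NRZ = 37°  [U on ray RZ]
5. ∠RNZ = 88°  [△NZR]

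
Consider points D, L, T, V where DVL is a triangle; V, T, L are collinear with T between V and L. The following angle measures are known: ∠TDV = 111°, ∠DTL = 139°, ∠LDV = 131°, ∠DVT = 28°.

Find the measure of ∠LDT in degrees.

∠LDT = 20°

1. ∠DVL = 28°  [T on ray VL]
2. ∠DLV = 21°  [△DVL]
3. ∠DLT = 21°  [T on ray LV]
4. ∠LDT = 20°  [△DTL]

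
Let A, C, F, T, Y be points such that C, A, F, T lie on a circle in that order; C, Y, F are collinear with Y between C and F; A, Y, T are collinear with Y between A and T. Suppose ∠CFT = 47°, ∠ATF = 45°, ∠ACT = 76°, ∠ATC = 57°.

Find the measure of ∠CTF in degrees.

∠CTF = 102°

1. ∠ACF = 45°  [same arc AF]
2. ∠AFC = 57°  [same arc CA]
3. ∠CAF = 78°  [△CAF]
4. ∠CTF = 102°  [cyclic CAFT, opposite ∠A+∠T]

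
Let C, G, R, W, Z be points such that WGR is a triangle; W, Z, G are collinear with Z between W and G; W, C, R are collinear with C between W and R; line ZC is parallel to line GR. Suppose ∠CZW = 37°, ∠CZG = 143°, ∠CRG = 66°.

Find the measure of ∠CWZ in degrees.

1. ∠RGW = 37°  [ZC∥GR, corresponding at Z]
2. ∠GRW = 66°  [C on ray RW]
3. ∠GWR = 77°  [△WGR]
4. ∠CWZ = 77°  [Z on WG, C on WR]

∠CWZ = 77°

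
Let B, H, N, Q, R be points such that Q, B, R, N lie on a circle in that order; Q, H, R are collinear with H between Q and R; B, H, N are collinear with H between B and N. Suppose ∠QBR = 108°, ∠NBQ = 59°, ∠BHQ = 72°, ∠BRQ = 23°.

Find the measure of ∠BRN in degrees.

1. ∠BQR = 49°  [△QBR]
2. ∠BHR = 108°  [linear pair at H on QR]
3. ∠NBR = 49°  [△BHR]
4. ∠BNR = 49°  [same arc BR]
5. ∠BRN = 82°  [△BRN]

∠BRN = 82°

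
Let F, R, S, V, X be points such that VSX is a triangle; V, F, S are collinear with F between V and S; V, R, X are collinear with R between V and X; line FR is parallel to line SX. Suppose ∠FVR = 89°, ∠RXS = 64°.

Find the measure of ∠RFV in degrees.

∠RFV = 27°

1. ∠SVX = 89°  [F on VS, R on VX]
2. ∠SXV = 64°  [R on ray XV]
3. ∠VSX = 27°  [△VSX]
4. ∠RFV = 27°  [FR∥SX, corresponding at F]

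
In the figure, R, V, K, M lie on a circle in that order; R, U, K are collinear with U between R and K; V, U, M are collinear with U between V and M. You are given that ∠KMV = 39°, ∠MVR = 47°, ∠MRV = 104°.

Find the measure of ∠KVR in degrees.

1. ∠KRV = 39°  [same arc VK]
2. ∠RMV = 29°  [△RVM]
3. ∠RKV = 29°  [same arc RV]
4. ∠KVR = 112°  [△RVK]

∠KVR = 112°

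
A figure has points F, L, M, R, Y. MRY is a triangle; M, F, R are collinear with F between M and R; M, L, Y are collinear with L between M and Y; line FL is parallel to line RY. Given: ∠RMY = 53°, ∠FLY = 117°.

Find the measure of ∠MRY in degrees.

1. ∠FML = 53°  [F on MR, L on MY]
2. ∠FLM = 63°  [linear pair at L on MY]
3. ∠LFM = 64°  [△MFL]
4. ∠MRY = 64°  [FL∥RY, corresponding at F]

∠MRY = 64°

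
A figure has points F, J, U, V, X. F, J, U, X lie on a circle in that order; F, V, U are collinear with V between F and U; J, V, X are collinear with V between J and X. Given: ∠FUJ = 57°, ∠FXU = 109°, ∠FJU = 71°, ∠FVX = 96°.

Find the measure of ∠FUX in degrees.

∠FUX = 44°

1. ∠JFU = 52°  [△FJU]
2. ∠UVX = 84°  [linear pair at V on FU]
3. ∠JXU = 52°  [same arc JU]
4. ∠FUX = 44°  [△UVX]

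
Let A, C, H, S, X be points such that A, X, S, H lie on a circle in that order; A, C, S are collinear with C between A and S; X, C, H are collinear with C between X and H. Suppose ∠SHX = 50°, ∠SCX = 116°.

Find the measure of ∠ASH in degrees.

1. ∠SAX = 50°  [same arc XS]
2. ∠ACX = 64°  [linear pair at C on AS]
3. ∠AXH = 66°  [△ACX]
4. ∠ASH = 66°  [same arc AH]

∠ASH = 66°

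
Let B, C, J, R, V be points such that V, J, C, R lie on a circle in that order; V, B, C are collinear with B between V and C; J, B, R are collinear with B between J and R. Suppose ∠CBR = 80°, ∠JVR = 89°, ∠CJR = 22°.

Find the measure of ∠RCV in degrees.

1. ∠JCR = 91°  [cyclic VJCR, opposite ∠V+∠C]
2. ∠CRJ = 67°  [△JCR]
3. ∠RCV = 33°  [△CBR]

∠RCV = 33°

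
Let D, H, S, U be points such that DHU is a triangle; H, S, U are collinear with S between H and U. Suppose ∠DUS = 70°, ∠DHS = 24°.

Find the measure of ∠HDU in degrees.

∠HDU = 86°

1. ∠DUH = 70°  [S on ray UH]
2. ∠DHU = 24°  [S on ray HU]
3. ∠HDU = 86°  [△DHU]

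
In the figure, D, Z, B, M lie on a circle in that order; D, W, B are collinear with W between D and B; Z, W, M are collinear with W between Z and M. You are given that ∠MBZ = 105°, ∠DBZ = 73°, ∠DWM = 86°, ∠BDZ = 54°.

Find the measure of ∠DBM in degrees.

1. ∠BWM = 94°  [linear pair at W on DB]
2. ∠BMZ = 54°  [same arc ZB]
3. ∠DBM = 32°  [△BWM]

∠DBM = 32°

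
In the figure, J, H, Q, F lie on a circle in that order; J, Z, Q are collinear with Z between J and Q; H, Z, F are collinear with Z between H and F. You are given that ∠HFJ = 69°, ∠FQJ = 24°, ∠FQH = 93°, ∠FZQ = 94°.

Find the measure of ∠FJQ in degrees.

∠FJQ = 25°

1. ∠HFQ = 62°  [△QZF]
2. ∠FHQ = 25°  [△HQF]
3. ∠FJQ = 25°  [same arc QF]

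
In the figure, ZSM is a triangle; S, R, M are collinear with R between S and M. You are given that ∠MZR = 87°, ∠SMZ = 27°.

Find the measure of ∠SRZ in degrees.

1. ∠RMZ = 27°  [R on ray MS]
2. ∠MRZ = 66°  [△ZRM]
3. ∠SRZ = 114°  [linear pair at R on SM]

∠SRZ = 114°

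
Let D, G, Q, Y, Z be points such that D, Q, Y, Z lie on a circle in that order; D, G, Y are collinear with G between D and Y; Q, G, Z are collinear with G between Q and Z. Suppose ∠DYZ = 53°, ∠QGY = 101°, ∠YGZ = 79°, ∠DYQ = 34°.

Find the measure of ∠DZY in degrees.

∠DZY = 82°

1. ∠DGZ = 101°  [vertical angles at G]
2. ∠DZQ = 34°  [same arc DQ]
3. ∠YDZ = 45°  [△DGZ]
4. ∠DZY = 82°  [△DYZ]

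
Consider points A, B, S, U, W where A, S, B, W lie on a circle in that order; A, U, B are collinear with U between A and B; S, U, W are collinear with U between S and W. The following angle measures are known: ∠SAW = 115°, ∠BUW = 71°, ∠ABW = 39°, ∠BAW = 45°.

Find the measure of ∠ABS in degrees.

∠ABS = 26°

1. ∠AUS = 71°  [vertical angles at U]
2. ∠BSW = 45°  [same arc BW]
3. ∠BUS = 109°  [linear pair at U on AB]
4. ∠ABS = 26°  [△SUB]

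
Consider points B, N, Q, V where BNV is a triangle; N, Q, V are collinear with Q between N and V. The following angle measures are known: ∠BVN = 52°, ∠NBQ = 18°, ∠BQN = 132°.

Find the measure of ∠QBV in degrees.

1. ∠BVQ = 52°  [Q on ray VN]
2. ∠BQV = 48°  [linear pair at Q on NV]
3. ∠QBV = 80°  [△BQV]

∠QBV = 80°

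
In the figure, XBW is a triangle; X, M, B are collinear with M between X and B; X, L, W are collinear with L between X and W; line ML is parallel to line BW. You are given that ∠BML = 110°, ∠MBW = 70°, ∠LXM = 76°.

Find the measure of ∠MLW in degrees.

1. ∠LMX = 70°  [linear pair at M on XB]
2. ∠MLX = 34°  [△XML]
3. ∠MLW = 146°  [linear pair at L on XW]

∠MLW = 146°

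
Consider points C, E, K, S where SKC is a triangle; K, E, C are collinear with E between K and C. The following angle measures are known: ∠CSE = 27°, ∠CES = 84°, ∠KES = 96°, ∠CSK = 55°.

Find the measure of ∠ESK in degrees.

∠ESK = 28°

1. ∠ECS = 69°  [△SEC]
2. ∠KCS = 69°  [E on ray CK]
3. ∠CKS = 56°  [△SKC]
4. ∠EKS = 56°  [E on ray KC]
5. ∠ESK = 28°  [△SKE]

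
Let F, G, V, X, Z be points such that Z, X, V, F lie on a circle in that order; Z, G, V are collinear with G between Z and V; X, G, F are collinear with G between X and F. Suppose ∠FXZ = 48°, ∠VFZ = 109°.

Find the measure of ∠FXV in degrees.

1. ∠FVZ = 48°  [same arc ZF]
2. ∠FZV = 23°  [△ZVF]
3. ∠FXV = 23°  [same arc VF]

∠FXV = 23°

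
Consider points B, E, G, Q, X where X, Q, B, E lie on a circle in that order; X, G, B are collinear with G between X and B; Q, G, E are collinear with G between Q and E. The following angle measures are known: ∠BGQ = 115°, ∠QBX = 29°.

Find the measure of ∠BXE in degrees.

1. ∠EGX = 115°  [vertical angles at G]
2. ∠QEX = 29°  [same arc XQ]
3. ∠BXE = 36°  [△XGE]

∠BXE = 36°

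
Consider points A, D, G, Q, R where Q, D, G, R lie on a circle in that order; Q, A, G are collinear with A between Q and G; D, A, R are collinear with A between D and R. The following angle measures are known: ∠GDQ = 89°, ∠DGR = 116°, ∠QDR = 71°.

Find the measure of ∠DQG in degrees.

∠DQG = 46°

1. ∠DQR = 64°  [cyclic QDGR, opposite ∠Q+∠G]
2. ∠DRQ = 45°  [△QDR]
3. ∠DGQ = 45°  [same arc QD]
4. ∠DQG = 46°  [△QDG]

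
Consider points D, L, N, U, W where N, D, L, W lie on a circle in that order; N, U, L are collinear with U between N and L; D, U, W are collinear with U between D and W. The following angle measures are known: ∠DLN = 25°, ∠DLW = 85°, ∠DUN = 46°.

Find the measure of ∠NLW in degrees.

1. ∠DWN = 25°  [same arc ND]
2. ∠DNW = 95°  [cyclic NDLW, opposite ∠N+∠L]
3. ∠NDW = 60°  [△NDW]
4. ∠NLW = 60°  [same arc NW]

∠NLW = 60°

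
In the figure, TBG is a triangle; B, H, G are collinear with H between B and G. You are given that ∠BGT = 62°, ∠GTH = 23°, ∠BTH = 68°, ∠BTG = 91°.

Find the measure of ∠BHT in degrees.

∠BHT = 85°

1. ∠HGT = 62°  [H on ray GB]
2. ∠GHT = 95°  [△THG]
3. ∠BHT = 85°  [linear pair at H on BG]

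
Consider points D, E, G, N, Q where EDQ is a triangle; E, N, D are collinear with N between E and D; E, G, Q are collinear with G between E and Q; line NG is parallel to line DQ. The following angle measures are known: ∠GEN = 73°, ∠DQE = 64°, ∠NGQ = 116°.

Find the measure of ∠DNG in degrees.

1. ∠DEQ = 73°  [N on ED, G on EQ]
2. ∠EDQ = 43°  [△EDQ]
3. ∠ENG = 43°  [NG∥DQ, corresponding at N]
4. ∠DNG = 137°  [linear pair at N on ED]

∠DNG = 137°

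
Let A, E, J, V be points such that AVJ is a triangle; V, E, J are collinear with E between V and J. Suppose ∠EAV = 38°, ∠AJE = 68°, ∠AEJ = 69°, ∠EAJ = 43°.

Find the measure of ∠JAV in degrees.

∠JAV = 81°

1. ∠AJV = 68°  [E on ray JV]
2. ∠AEV = 111°  [linear pair at E on VJ]
3. ∠AVE = 31°  [△AVE]
4. ∠AVJ = 31°  [E on ray VJ]
5. ∠JAV = 81°  [△AVJ]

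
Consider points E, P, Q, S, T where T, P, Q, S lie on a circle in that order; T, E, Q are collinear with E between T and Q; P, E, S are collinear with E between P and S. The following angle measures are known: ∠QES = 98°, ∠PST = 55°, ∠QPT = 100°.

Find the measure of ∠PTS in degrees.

∠PTS = 68°

1. ∠PET = 98°  [vertical angles at E]
2. ∠PQT = 55°  [same arc TP]
3. ∠PTQ = 25°  [△TPQ]
4. ∠SPT = 57°  [△TEP]
5. ∠PTS = 68°  [△TPS]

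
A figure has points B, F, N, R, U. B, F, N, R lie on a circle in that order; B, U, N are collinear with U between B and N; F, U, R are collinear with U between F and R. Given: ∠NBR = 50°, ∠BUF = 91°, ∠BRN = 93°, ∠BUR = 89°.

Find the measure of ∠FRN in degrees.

∠FRN = 52°

1. ∠BNR = 37°  [△BNR]
2. ∠NUR = 91°  [vertical angles at U]
3. ∠FRN = 52°  [△NUR]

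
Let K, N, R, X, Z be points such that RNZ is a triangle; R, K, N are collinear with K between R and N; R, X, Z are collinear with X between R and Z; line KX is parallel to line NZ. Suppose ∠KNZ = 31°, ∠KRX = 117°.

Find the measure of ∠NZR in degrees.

1. ∠RNZ = 31°  [K on ray NR]
2. ∠NRZ = 117°  [K on RN, X on RZ]
3. ∠NZR = 32°  [△RNZ]

∠NZR = 32°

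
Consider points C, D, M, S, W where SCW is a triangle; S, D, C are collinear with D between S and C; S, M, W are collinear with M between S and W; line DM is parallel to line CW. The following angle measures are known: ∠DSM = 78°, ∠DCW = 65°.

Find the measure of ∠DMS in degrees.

∠DMS = 37°

1. ∠CSW = 78°  [D on SC, M on SW]
2. ∠SCW = 65°  [D on ray CS]
3. ∠CWS = 37°  [△SCW]
4. ∠DMS = 37°  [DM∥CW, corresponding at M]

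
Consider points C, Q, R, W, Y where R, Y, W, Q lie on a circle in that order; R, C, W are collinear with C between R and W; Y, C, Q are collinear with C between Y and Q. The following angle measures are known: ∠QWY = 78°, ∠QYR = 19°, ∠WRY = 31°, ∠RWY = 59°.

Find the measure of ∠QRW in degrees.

∠QRW = 71°

1. ∠WQY = 31°  [same arc YW]
2. ∠QYW = 71°  [△YWQ]
3. ∠QRW = 71°  [same arc WQ]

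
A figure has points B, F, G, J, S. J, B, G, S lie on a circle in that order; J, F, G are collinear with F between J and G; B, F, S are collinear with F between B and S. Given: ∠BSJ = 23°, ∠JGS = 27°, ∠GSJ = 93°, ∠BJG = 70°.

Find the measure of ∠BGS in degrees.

1. ∠GJS = 60°  [△JGS]
2. ∠BSG = 70°  [same arc BG]
3. ∠GBS = 60°  [same arc GS]
4. ∠BGS = 50°  [△BGS]

∠BGS = 50°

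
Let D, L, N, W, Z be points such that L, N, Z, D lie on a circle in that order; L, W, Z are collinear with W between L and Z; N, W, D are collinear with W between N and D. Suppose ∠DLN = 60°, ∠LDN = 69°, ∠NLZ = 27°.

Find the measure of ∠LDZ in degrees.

∠LDZ = 96°

1. ∠LZN = 69°  [same arc LN]
2. ∠LNZ = 84°  [△LNZ]
3. ∠LDZ = 96°  [cyclic LNZD, opposite ∠N+∠D]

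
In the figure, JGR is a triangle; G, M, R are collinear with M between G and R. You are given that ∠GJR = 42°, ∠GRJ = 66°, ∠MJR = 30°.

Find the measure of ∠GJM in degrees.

∠GJM = 12°

1. ∠JGR = 72°  [△JGR]
2. ∠JRM = 66°  [M on ray RG]
3. ∠JMR = 84°  [△JMR]
4. ∠JGM = 72°  [M on ray GR]
5. ∠GMJ = 96°  [linear pair at M on GR]
6. ∠GJM = 12°  [△JGM]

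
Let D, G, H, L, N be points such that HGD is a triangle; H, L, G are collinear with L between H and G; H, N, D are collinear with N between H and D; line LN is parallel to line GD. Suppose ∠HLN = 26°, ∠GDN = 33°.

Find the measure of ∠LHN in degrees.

∠LHN = 121°

1. ∠DGH = 26°  [LN∥GD, corresponding at L]
2. ∠GDH = 33°  [N on ray DH]
3. ∠DHG = 121°  [△HGD]
4. ∠LHN = 121°  [L on HG, N on HD]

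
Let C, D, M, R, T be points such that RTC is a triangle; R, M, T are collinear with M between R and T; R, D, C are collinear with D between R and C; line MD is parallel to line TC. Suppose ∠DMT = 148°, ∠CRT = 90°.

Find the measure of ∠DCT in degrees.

∠DCT = 58°

1. ∠DMR = 32°  [linear pair at M on RT]
2. ∠DRM = 90°  [M on RT, D on RC]
3. ∠MDR = 58°  [△RMD]
4. ∠CDM = 122°  [linear pair at D on RC]
5. ∠DCT = 58°  [MD∥TC, co-interior at C–D]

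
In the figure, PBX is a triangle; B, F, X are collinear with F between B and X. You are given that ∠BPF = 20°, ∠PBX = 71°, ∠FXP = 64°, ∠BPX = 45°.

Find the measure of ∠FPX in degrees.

∠FPX = 25°

1. ∠FBP = 71°  [F on ray BX]
2. ∠BFP = 89°  [△PBF]
3. ∠PFX = 91°  [linear pair at F on BX]
4. ∠FPX = 25°  [△PFX]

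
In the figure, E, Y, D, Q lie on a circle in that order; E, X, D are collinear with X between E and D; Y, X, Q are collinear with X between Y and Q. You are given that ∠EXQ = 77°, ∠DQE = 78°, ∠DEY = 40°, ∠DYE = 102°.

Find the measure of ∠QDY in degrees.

∠QDY = 75°

1. ∠DXY = 77°  [vertical angles at X]
2. ∠DQY = 40°  [same arc YD]
3. ∠EDY = 38°  [△EYD]
4. ∠DYQ = 65°  [△YXD]
5. ∠QDY = 75°  [△YDQ]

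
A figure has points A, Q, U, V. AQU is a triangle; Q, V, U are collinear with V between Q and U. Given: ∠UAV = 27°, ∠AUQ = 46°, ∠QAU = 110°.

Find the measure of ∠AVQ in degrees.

∠AVQ = 73°

1. ∠AUV = 46°  [V on ray UQ]
2. ∠AVU = 107°  [△AVU]
3. ∠AVQ = 73°  [linear pair at V on QU]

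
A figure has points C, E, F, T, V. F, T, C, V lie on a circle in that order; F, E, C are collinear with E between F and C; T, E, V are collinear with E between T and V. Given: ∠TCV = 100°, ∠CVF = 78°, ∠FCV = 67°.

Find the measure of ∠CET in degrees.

1. ∠TFV = 80°  [cyclic FTCV, opposite ∠F+∠C]
2. ∠CFV = 35°  [△FCV]
3. ∠FTV = 67°  [same arc FV]
4. ∠FVT = 33°  [△FTV]
5. ∠CTV = 35°  [same arc CV]
6. ∠FCT = 33°  [same arc FT]
7. ∠CET = 112°  [△TEC]

∠CET = 112°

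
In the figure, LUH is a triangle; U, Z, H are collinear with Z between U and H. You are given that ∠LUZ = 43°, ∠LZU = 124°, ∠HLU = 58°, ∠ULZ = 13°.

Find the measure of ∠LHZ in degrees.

∠LHZ = 79°

1. ∠HUL = 43°  [Z on ray UH]
2. ∠LHU = 79°  [△LUH]
3. ∠LHZ = 79°  [Z on ray HU]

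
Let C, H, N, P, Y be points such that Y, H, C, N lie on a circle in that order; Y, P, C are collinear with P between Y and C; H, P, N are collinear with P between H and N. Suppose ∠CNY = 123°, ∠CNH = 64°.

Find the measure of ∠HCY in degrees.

∠HCY = 59°

1. ∠CHY = 57°  [cyclic YHCN, opposite ∠H+∠N]
2. ∠CYH = 64°  [same arc HC]
3. ∠HCY = 59°  [△YHC]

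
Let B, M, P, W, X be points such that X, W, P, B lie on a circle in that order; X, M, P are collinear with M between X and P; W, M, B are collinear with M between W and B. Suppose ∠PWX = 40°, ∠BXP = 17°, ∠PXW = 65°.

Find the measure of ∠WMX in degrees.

1. ∠WPX = 75°  [△XWP]
2. ∠BWP = 17°  [same arc PB]
3. ∠PMW = 88°  [△WMP]
4. ∠WMX = 92°  [linear pair at M on XP]

∠WMX = 92°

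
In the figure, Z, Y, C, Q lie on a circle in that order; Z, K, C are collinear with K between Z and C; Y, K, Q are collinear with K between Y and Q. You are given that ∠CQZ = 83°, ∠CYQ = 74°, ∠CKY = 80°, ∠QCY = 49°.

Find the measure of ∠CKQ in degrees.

1. ∠CZQ = 74°  [same arc CQ]
2. ∠CQY = 57°  [△YCQ]
3. ∠QCZ = 23°  [△ZCQ]
4. ∠CKQ = 100°  [△CKQ]

∠CKQ = 100°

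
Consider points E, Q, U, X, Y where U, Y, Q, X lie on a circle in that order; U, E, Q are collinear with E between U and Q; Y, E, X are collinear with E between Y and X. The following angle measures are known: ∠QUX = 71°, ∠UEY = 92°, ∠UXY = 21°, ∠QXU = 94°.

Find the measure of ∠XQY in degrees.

1. ∠QYX = 71°  [same arc QX]
2. ∠UQX = 15°  [△UQX]
3. ∠QEX = 92°  [vertical angles at E]
4. ∠QXY = 73°  [△QEX]
5. ∠XQY = 36°  [△YQX]

∠XQY = 36°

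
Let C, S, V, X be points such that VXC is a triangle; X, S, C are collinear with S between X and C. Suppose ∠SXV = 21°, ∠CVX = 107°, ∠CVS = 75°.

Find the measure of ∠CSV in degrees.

∠CSV = 53°

1. ∠CXV = 21°  [S on ray XC]
2. ∠VCX = 52°  [△VXC]
3. ∠SCV = 52°  [S on ray CX]
4. ∠CSV = 53°  [△VSC]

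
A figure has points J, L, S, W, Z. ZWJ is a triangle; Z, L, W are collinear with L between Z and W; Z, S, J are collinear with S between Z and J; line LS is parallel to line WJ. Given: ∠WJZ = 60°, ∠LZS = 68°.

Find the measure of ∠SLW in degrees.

1. ∠LSZ = 60°  [LS∥WJ, corresponding at S]
2. ∠SLZ = 52°  [△ZLS]
3. ∠SLW = 128°  [linear pair at L on ZW]

∠SLW = 128°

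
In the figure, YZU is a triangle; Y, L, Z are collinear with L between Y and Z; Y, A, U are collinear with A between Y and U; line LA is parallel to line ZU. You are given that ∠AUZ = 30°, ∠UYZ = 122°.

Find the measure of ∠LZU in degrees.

1. ∠YUZ = 30°  [A on ray UY]
2. ∠UZY = 28°  [△YZU]
3. ∠LZU = 28°  [L on ray ZY]

∠LZU = 28°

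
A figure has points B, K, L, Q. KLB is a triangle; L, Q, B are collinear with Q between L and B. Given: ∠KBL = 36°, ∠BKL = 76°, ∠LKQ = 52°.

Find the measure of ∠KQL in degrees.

∠KQL = 60°

1. ∠BLK = 68°  [△KLB]
2. ∠KLQ = 68°  [Q on ray LB]
3. ∠KQL = 60°  [△KLQ]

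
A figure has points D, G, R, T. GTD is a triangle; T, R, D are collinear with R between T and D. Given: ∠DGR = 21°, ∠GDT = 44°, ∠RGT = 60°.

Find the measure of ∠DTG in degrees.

1. ∠GDR = 44°  [R on ray DT]
2. ∠DRG = 115°  [△GRD]
3. ∠GRT = 65°  [linear pair at R on TD]
4. ∠GTR = 55°  [△GTR]
5. ∠DTG = 55°  [R on ray TD]

∠DTG = 55°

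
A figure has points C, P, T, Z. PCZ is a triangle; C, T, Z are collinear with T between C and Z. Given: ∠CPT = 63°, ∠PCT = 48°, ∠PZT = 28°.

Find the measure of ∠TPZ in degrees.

∠TPZ = 41°

1. ∠CTP = 69°  [△PCT]
2. ∠PTZ = 111°  [linear pair at T on CZ]
3. ∠TPZ = 41°  [△PTZ]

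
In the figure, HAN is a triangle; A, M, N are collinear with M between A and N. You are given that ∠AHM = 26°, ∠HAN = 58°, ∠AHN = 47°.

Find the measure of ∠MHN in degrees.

∠MHN = 21°

1. ∠ANH = 75°  [△HAN]
2. ∠HAM = 58°  [M on ray AN]
3. ∠HNM = 75°  [M on ray NA]
4. ∠AMH = 96°  [△HAM]
5. ∠HMN = 84°  [linear pair at M on AN]
6. ∠MHN = 21°  [△HMN]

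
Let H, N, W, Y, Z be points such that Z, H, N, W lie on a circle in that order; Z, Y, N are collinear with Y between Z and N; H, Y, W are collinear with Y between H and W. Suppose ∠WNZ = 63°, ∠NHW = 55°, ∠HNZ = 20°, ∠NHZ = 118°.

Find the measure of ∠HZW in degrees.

1. ∠WHZ = 63°  [same arc ZW]
2. ∠HWZ = 20°  [same arc ZH]
3. ∠HZW = 97°  [△ZHW]

∠HZW = 97°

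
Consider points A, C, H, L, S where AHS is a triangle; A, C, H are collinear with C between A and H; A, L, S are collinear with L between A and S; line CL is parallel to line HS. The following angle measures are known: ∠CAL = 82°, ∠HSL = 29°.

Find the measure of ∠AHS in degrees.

1. ∠HAS = 82°  [C on AH, L on AS]
2. ∠ASH = 29°  [L on ray SA]
3. ∠AHS = 69°  [△AHS]

∠AHS = 69°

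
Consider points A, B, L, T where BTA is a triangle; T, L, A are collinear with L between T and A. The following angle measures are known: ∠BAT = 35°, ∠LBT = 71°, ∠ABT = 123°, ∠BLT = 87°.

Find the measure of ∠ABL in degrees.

∠ABL = 52°

1. ∠BAL = 35°  [L on ray AT]
2. ∠ALB = 93°  [linear pair at L on TA]
3. ∠ABL = 52°  [△BLA]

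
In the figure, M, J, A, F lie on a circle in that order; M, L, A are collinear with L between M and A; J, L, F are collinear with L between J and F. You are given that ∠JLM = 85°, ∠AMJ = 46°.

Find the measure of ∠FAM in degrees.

1. ∠ALF = 85°  [vertical angles at L]
2. ∠AFJ = 46°  [same arc JA]
3. ∠FAM = 49°  [△ALF]

∠FAM = 49°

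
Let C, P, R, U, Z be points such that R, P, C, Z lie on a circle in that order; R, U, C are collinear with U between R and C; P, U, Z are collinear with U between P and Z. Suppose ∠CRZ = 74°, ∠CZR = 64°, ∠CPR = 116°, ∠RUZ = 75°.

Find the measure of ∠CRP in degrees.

∠CRP = 33°

1. ∠CPZ = 74°  [same arc CZ]
2. ∠CUP = 75°  [vertical angles at U]
3. ∠PCR = 31°  [△PUC]
4. ∠CRP = 33°  [△RPC]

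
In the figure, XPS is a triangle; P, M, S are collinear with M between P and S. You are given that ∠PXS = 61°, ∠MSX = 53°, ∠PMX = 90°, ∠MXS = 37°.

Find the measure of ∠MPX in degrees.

∠MPX = 66°

1. ∠PSX = 53°  [M on ray SP]
2. ∠SPX = 66°  [△XPS]
3. ∠MPX = 66°  [M on ray PS]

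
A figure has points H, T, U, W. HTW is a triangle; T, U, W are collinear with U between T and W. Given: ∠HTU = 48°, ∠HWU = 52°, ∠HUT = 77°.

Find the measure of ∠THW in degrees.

1. ∠HTW = 48°  [U on ray TW]
2. ∠HWT = 52°  [U on ray WT]
3. ∠THW = 80°  [△HTW]

∠THW = 80°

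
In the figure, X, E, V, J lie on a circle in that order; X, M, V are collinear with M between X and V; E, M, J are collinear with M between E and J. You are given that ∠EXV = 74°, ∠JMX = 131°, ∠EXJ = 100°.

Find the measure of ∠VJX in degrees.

1. ∠EJV = 74°  [same arc EV]
2. ∠JMV = 49°  [linear pair at M on XV]
3. ∠EVJ = 80°  [cyclic XEVJ, opposite ∠X+∠V]
4. ∠JEV = 26°  [△EVJ]
5. ∠JVX = 57°  [△VMJ]
6. ∠JXV = 26°  [same arc VJ]
7. ∠VJX = 97°  [△XVJ]

∠VJX = 97°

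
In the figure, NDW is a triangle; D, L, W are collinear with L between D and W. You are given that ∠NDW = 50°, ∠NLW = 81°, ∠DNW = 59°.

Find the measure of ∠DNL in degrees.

∠DNL = 31°

1. ∠LDN = 50°  [L on ray DW]
2. ∠DLN = 99°  [linear pair at L on DW]
3. ∠DNL = 31°  [△NDL]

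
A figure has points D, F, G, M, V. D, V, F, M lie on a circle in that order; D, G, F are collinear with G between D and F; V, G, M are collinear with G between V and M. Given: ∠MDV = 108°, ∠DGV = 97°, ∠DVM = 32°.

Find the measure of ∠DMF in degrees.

1. ∠DMV = 40°  [△DVM]
2. ∠FDV = 51°  [△DGV]
3. ∠DFV = 40°  [same arc DV]
4. ∠DVF = 89°  [△DVF]
5. ∠DMF = 91°  [cyclic DVFM, opposite ∠V+∠M]

∠DMF = 91°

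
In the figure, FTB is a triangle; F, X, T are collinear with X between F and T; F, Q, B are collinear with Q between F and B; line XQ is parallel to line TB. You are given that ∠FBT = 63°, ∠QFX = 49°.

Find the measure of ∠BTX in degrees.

∠BTX = 68°

1. ∠FQX = 63°  [XQ∥TB, corresponding at Q]
2. ∠FXQ = 68°  [△FXQ]
3. ∠QXT = 112°  [linear pair at X on FT]
4. ∠BTX = 68°  [XQ∥TB, co-interior at T–X]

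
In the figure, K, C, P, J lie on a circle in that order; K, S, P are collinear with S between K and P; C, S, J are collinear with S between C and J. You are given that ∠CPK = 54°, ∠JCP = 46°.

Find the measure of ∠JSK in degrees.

∠JSK = 80°

1. ∠CJK = 54°  [same arc KC]
2. ∠JKP = 46°  [same arc PJ]
3. ∠JSK = 80°  [△KSJ]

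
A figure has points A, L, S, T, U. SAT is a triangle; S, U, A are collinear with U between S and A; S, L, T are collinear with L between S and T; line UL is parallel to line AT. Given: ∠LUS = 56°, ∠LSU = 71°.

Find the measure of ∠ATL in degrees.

1. ∠SLU = 53°  [△SUL]
2. ∠TLU = 127°  [linear pair at L on ST]
3. ∠ATL = 53°  [UL∥AT, co-interior at T–L]

∠ATL = 53°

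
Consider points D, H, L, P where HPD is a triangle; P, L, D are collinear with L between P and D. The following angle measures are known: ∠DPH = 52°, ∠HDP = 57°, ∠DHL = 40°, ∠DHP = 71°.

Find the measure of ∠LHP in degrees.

1. ∠HPL = 52°  [L on ray PD]
2. ∠HDL = 57°  [L on ray DP]
3. ∠DLH = 83°  [△HLD]
4. ∠HLP = 97°  [linear pair at L on PD]
5. ∠LHP = 31°  [△HPL]

∠LHP = 31°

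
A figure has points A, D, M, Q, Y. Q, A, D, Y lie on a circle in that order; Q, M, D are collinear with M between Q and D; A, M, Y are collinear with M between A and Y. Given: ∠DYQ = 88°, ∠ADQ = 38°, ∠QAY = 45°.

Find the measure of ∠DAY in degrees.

∠DAY = 47°

1. ∠DAQ = 92°  [cyclic QADY, opposite ∠A+∠Y]
2. ∠AYQ = 38°  [same arc QA]
3. ∠AQD = 50°  [△QAD]
4. ∠AQY = 97°  [△QAY]
5. ∠AYD = 50°  [same arc AD]
6. ∠ADY = 83°  [cyclic QADY, opposite ∠Q+∠D]
7. ∠DAY = 47°  [△ADY]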